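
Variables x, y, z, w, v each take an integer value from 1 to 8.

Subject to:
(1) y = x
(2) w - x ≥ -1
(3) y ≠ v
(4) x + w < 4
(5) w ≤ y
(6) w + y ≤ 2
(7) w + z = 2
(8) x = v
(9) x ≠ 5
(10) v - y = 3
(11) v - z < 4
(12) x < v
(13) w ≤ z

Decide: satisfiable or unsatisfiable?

Unsatisfiable

From constraints 1 and 8, y = x = v, so y = v. But constraint 3 says y ≠ v. Contradiction.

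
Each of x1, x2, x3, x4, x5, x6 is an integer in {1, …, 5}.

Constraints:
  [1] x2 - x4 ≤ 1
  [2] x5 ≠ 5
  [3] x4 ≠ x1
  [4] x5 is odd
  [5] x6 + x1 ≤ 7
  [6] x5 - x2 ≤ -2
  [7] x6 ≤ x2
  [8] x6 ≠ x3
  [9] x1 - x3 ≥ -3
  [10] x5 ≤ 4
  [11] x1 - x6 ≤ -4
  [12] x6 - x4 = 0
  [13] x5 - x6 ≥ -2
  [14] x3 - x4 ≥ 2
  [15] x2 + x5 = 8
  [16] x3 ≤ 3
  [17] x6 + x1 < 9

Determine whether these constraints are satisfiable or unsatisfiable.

Constraints 1, 6, 9, 11, 13, and 14 give x1 − x3 ≥ -3, x3 − x4 ≥ 2, x4 − x2 ≥ -1, x2 − x5 ≥ 2, x5 − x6 ≥ -2, x6 − x1 ≥ 4.
Adding all 6 inequalities: the left sides telescope to 0, and the right sides sum to (-3) + 2 + (-1) + 2 + (-2) + 4 = 2. So 0 ≥ 2, which is false.

Unsatisfiable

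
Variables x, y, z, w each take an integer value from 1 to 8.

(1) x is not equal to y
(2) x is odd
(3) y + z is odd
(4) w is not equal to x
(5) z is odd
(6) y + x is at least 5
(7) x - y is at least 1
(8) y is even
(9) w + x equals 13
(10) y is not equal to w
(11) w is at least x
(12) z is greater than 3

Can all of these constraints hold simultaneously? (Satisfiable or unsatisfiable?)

Satisfiable

Take x = 5, y = 2, z = 7, w = 8. Then constraint 6: y + x = 7; constraint 7: x - y = 3; constraint 9: w + x = 13, and every other listed constraint is also met.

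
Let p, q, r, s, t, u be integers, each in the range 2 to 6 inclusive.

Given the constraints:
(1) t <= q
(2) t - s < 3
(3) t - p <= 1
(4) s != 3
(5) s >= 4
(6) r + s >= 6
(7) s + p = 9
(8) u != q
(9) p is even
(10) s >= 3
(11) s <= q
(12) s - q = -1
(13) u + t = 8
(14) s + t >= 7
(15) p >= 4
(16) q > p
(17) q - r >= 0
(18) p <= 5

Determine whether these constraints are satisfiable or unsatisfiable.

Satisfiable

Try p = 4, q = 6, r = 4, s = 5, t = 5, u = 3.
Check constraint 2: t - s = 0; constraint 3: t - p = 1; constraint 6: r + s = 9. The remaining constraints are straightforward to verify.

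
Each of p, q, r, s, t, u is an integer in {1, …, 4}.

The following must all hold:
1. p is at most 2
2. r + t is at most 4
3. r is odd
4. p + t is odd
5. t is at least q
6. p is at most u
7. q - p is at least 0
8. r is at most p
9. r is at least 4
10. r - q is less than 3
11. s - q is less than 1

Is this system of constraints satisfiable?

Unsatisfiable

From constraint 9: r ≥ 4. From constraints 1 and 8: r ≤ p and p ≤ 2, so r ≤ 2. But 2 < 4, so no value of r works.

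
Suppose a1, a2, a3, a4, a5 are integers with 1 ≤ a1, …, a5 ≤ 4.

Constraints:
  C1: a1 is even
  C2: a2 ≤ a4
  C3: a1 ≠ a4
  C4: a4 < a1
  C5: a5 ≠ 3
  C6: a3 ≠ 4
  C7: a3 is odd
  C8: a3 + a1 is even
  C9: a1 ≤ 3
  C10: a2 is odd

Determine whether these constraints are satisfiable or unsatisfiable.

Unsatisfiable

Constraint 7 makes a3 odd and constraint 1 makes a1 even, so a3 + a1 must be odd. Constraint 8 says a3 + a1 is even — contradiction.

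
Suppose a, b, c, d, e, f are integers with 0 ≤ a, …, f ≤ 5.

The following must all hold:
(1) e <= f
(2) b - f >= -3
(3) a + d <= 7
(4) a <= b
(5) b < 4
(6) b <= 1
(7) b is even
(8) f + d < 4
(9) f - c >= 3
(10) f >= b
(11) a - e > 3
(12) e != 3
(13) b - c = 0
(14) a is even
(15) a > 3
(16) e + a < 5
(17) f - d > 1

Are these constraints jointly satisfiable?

Unsatisfiable

From constraint 15: a ≥ 4. From constraints 4 and 6: a ≤ b and b ≤ 1, so a ≤ 1. But 1 < 4, so no value of a works.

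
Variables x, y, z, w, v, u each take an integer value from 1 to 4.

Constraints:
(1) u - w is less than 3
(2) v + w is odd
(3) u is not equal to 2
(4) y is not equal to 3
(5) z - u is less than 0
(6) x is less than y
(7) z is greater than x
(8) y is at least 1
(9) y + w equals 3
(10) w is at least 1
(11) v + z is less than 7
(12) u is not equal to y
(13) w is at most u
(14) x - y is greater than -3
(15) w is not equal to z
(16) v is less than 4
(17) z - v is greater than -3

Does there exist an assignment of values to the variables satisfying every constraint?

Satisfiable

Take x = 1, y = 2, z = 2, w = 1, v = 2, u = 3. Then constraint 1: u - w = 2; constraint 5: z - u = -1, and every other listed constraint is also met.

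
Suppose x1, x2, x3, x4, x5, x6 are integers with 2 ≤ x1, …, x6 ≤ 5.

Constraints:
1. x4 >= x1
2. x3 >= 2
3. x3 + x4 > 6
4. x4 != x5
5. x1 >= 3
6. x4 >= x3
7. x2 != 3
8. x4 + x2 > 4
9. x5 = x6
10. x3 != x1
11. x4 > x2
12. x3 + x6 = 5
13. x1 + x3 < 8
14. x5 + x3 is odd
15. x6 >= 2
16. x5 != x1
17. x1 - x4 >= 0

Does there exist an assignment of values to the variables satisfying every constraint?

The assignment x1 = 4, x2 = 2, x3 = 3, x4 = 4, x5 = 2, x6 = 2 works:
  constraint 3 holds since x3 + x4 = 7.
  constraint 8 holds since x4 + x2 = 6.
  constraint 12 holds since x3 + x6 = 5.
The rest check out directly.

Satisfiable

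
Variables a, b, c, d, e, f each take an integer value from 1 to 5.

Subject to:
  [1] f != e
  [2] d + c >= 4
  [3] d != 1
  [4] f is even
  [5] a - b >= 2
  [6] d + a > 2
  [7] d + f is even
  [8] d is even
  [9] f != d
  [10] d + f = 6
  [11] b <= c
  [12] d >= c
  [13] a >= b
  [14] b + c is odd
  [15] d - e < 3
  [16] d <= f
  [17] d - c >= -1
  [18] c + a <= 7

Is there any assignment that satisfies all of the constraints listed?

One satisfying assignment is a = 3, b = 1, c = 2, d = 2, e = 2, f = 4.
For the less obvious constraints — constraint 2: d + c = 4; constraint 5: a - b = 2; constraint 6: d + a = 5 — and the others hold by inspection.

Satisfiable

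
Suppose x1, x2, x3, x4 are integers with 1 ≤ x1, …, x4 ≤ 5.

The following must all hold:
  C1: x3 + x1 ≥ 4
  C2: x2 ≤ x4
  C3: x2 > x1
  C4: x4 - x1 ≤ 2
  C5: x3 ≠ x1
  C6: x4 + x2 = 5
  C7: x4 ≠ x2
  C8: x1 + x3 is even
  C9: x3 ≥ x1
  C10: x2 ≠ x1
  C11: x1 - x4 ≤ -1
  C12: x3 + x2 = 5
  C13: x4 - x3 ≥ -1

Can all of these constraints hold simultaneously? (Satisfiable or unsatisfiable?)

Setting (x1, x2, x3, x4) = (1, 2, 3, 3) satisfies everything: constraint 1: x3 + x1 = 4; constraint 4: x4 - x1 = 2, and the others follow.

Satisfiable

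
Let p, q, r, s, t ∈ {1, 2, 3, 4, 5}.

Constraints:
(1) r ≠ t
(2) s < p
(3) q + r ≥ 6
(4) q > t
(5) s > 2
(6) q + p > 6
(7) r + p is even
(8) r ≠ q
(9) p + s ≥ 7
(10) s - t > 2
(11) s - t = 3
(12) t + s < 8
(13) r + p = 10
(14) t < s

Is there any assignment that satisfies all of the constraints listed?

Take p = 5, q = 4, r = 5, s = 4, t = 1. Then constraint 3: q + r = 9; constraint 6: q + p = 9; constraint 9: p + s = 9, and every other listed constraint is also met.

Satisfiable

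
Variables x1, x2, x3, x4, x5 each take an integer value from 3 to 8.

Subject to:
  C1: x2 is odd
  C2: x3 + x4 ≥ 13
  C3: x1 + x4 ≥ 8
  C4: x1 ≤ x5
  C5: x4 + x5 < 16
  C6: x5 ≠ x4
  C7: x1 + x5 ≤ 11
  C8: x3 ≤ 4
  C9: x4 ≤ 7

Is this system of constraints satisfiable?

Unsatisfiable

From constraint 8: x3 ≤ 4. From constraint 9: x4 ≤ 7. Hence x3 + x4 ≤ 11. But constraint 2 requires x3 + x4 ≥ 13, and 13 > 11. Contradiction.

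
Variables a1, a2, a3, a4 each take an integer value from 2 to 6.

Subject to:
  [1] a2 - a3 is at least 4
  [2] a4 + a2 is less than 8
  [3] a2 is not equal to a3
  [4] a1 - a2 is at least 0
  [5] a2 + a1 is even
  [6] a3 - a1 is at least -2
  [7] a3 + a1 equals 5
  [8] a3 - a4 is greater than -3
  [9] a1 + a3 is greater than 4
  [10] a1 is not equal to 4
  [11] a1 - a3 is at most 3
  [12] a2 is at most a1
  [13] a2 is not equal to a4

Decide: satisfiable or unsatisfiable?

Constraints 1, 4, and 11 give a3 − a1 ≥ -3, a1 − a2 ≥ 0, a2 − a3 ≥ 4.
Adding all 3 inequalities: the left sides telescope to 0, and the right sides sum to (-3) + 0 + 4 = 1. So 0 ≥ 1, which is false.

Unsatisfiable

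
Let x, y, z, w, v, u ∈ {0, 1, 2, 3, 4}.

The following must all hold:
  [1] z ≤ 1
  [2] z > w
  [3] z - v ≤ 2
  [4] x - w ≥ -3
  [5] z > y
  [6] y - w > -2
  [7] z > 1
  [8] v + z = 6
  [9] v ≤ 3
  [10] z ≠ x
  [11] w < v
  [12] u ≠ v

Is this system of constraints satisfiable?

Unsatisfiable

From constraint 9: v ≤ 3. From constraint 1: z ≤ 1. Hence v + z ≤ 4. But constraint 8 requires v + z = 6, and 6 > 4. Contradiction.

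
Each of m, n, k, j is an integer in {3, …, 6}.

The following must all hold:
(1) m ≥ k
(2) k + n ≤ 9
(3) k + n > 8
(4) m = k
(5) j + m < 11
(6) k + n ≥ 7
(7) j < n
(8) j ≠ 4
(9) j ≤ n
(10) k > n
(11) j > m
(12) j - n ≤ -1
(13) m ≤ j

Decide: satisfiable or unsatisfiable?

Unsatisfiable

Constraints 1, 9, 10, and 11 give j ≤ n, n < k, k ≤ m, m < j. Chaining: j ≤ n < k ≤ m < j, which forces j < j — impossible.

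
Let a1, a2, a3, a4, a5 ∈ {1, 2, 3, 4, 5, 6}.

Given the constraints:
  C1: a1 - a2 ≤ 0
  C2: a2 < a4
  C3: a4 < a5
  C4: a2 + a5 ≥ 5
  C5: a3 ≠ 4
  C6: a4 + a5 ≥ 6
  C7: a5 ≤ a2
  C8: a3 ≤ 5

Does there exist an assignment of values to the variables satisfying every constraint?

Constraints 2, 3, and 7 give a5 ≤ a2, a2 < a4, a4 < a5. Chaining: a5 ≤ a2 < a4 < a5, which forces a5 < a5 — impossible.

Unsatisfiable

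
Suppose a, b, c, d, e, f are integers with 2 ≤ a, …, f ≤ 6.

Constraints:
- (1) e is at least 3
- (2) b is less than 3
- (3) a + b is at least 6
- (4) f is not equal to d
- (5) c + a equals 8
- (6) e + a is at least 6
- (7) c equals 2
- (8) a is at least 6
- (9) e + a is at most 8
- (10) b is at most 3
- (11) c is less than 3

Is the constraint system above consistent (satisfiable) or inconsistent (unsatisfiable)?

Unsatisfiable

From constraint 1: e ≥ 3. From constraint 8: a ≥ 6. Hence e + a ≥ 9. But constraint 9 requires e + a ≤ 8, and 8 < 9. Contradiction.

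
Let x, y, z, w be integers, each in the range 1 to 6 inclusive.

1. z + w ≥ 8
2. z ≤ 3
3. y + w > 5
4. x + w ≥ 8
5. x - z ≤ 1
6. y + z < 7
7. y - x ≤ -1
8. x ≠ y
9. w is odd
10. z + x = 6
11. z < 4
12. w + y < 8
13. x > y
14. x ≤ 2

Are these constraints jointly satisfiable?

From constraint 2: z ≤ 3. From constraint 14: x ≤ 2. Hence z + x ≤ 5. But constraint 10 requires z + x = 6, and 6 > 5. Contradiction.

Unsatisfiable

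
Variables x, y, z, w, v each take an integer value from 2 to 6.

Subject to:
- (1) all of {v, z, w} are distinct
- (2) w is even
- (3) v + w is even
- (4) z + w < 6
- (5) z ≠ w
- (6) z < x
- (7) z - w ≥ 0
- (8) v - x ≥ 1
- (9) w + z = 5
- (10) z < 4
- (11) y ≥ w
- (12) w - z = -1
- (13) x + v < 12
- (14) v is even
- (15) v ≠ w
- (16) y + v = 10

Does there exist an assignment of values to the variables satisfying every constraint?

Setting (x, y, z, w, v) = (4, 4, 3, 2, 6) satisfies everything: constraint 4: z + w = 5; constraint 7: z - w = 1; constraint 8: v - x = 2, and the others follow.

Satisfiable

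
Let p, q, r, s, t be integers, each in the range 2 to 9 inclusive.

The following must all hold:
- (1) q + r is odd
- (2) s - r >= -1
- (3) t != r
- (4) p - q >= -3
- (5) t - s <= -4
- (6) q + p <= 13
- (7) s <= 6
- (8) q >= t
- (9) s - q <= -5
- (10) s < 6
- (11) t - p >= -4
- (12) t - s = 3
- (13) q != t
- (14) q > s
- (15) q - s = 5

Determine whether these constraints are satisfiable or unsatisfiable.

Unsatisfiable

Constraints 4, 5, 9, and 11 give t − p ≥ -4, p − q ≥ -3, q − s ≥ 5, s − t ≥ 4.
Adding all 4 inequalities: the left sides telescope to 0, and the right sides sum to (-4) + (-3) + 5 + 4 = 2. So 0 ≥ 2, which is false.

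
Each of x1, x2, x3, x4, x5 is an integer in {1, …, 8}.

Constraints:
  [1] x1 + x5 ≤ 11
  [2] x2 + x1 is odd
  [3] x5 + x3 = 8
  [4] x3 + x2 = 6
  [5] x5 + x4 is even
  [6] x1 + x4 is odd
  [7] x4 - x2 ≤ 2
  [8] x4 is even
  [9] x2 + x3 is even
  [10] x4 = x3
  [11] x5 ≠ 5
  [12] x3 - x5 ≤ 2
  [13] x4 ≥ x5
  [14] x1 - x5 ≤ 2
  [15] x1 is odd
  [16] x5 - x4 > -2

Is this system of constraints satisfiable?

One satisfying assignment is x1 = 5, x2 = 2, x3 = 4, x4 = 4, x5 = 4.
For the less obvious constraints — constraint 1: x1 + x5 = 9; constraint 3: x5 + x3 = 8; constraint 4: x3 + x2 = 6 — and the others hold by inspection.

Satisfiable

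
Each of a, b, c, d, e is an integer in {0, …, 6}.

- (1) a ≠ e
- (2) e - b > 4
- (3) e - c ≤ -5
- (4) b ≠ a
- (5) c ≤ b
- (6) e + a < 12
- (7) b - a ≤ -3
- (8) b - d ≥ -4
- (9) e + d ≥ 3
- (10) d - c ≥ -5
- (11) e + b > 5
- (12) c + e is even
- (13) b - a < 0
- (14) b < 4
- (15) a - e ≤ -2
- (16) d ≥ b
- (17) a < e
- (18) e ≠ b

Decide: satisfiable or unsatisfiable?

Unsatisfiable

Constraints 3, 7, 8, 10, and 15 give d − c ≥ -5, c − e ≥ 5, e − a ≥ 2, a − b ≥ 3, b − d ≥ -4.
Adding all 5 inequalities: the left sides telescope to 0, and the right sides sum to (-5) + 5 + 2 + 3 + (-4) = 1. So 0 ≥ 1, which is false.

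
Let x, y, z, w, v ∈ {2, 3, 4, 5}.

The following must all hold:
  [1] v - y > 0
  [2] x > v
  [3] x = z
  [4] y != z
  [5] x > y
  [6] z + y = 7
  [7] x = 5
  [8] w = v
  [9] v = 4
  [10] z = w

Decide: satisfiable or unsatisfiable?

Unsatisfiable

Constraint 7 fixes x = 5 and constraint 9 fixes v = 4. Constraints 3, 8, and 10 give x = z = w = v, so x = v. But 5 ≠ 4 — contradiction.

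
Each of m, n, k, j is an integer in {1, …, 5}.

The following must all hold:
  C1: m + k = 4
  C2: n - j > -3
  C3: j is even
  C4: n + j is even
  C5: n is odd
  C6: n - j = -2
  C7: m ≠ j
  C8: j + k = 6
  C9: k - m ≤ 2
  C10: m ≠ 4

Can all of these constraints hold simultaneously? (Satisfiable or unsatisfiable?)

Constraint 5 makes n odd and constraint 3 makes j even, so n + j must be odd. Constraint 4 says n + j is even — contradiction.

Unsatisfiable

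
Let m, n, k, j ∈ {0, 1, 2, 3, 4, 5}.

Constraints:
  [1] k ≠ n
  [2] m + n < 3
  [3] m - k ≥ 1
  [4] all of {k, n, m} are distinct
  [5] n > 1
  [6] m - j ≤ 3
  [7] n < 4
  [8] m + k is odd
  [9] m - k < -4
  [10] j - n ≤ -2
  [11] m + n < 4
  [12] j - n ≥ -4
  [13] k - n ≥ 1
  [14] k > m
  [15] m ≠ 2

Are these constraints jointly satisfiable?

Constraints 3, 6, 10, and 13 give n − j ≥ 2, j − m ≥ -3, m − k ≥ 1, k − n ≥ 1.
Adding all 4 inequalities: the left sides telescope to 0, and the right sides sum to 2 + (-3) + 1 + 1 = 1. So 0 ≥ 1, which is false.

Unsatisfiable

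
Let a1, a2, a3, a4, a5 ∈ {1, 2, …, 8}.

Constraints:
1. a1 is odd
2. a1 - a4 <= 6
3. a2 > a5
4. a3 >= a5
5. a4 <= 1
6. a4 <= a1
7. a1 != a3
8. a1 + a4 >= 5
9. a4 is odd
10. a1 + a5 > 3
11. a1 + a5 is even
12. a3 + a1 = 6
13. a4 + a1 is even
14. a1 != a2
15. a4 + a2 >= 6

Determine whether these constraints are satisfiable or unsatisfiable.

Setting (a1, a2, a3, a4, a5) = (5, 7, 1, 1, 1) satisfies everything: constraint 2: a1 - a4 = 4; constraint 8: a1 + a4 = 6, and the others follow.

Satisfiable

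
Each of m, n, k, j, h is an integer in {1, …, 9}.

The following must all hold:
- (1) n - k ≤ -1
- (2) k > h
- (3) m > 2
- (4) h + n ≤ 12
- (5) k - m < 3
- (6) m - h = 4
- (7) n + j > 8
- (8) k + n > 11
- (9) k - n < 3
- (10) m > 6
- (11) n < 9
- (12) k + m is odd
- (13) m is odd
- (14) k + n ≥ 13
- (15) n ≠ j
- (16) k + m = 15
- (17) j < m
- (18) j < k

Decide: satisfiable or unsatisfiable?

Satisfiable

One satisfying assignment is m = 7, n = 6, k = 8, j = 4, h = 3.
For the less obvious constraints — constraint 1: n - k = -2; constraint 4: h + n = 9 — and the others hold by inspection.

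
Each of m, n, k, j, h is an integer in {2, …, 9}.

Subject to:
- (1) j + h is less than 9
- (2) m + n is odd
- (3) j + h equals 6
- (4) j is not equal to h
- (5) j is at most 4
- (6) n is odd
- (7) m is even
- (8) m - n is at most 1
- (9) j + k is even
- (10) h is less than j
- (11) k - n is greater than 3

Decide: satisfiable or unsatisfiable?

Setting (m, n, k, j, h) = (4, 3, 8, 4, 2) satisfies everything: constraint 1: j + h = 6; constraint 3: j + h = 6; constraint 8: m - n = 1, and the others follow.

Satisfiable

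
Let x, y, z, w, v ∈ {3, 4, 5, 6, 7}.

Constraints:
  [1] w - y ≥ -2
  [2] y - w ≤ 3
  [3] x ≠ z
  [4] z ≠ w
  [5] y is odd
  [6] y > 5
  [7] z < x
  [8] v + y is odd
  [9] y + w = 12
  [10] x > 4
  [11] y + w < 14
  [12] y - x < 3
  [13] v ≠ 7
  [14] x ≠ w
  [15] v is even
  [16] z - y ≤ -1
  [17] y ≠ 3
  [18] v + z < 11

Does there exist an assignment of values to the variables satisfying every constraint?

Try x = 7, y = 7, z = 4, w = 5, v = 4.
Check constraint 1: w - y = -2; constraint 2: y - w = 2. The remaining constraints are straightforward to verify.

Satisfiable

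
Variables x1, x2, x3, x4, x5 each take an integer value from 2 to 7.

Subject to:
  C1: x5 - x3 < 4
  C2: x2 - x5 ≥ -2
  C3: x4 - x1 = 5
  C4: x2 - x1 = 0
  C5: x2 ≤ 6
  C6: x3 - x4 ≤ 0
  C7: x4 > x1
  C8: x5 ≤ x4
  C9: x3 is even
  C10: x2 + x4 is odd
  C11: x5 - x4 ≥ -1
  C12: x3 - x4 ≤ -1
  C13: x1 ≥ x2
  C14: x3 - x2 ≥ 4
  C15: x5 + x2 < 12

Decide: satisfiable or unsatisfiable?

Constraints 2, 6, 11, and 14 give x2 − x5 ≥ -2, x5 − x4 ≥ -1, x4 − x3 ≥ 0, x3 − x2 ≥ 4.
Adding all 4 inequalities: the left sides telescope to 0, and the right sides sum to (-2) + (-1) + 0 + 4 = 1. So 0 ≥ 1, which is false.

Unsatisfiable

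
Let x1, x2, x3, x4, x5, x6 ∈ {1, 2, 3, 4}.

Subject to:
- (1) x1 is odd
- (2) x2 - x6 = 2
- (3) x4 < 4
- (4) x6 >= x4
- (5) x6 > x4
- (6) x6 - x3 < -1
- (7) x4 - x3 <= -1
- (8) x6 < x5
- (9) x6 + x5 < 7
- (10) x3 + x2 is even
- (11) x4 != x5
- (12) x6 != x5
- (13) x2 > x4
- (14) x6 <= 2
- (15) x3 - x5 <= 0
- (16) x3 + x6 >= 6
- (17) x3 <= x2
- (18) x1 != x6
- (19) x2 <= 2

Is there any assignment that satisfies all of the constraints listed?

Unsatisfiable

From constraints 17 and 19: x3 ≤ x2 ≤ 2. From constraint 14: x6 ≤ 2. Hence x3 + x6 ≤ 4. But constraint 16 requires x3 + x6 ≥ 6, and 6 > 4. Contradiction.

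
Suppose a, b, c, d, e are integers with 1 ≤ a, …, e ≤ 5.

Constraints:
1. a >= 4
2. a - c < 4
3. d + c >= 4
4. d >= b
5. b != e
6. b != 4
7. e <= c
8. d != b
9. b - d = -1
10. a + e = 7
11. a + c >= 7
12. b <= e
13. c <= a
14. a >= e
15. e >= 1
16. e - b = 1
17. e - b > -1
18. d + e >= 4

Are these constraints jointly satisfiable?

Satisfiable

One satisfying assignment is a = 5, b = 1, c = 2, d = 2, e = 2.
For the less obvious constraints — constraint 2: a - c = 3; constraint 3: d + c = 4; constraint 9: b - d = -1 — and the others hold by inspection.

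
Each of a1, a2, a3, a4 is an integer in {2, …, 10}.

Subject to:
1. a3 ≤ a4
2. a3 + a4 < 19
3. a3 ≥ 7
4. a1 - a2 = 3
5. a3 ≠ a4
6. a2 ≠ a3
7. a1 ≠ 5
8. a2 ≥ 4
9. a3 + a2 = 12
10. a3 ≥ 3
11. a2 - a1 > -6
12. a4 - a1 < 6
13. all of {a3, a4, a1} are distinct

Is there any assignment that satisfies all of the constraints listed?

Satisfiable

One satisfying assignment is a1 = 7, a2 = 4, a3 = 8, a4 = 10.
For the less obvious constraints — constraint 2: a3 + a4 = 18; constraint 4: a1 - a2 = 3 — and the others hold by inspection.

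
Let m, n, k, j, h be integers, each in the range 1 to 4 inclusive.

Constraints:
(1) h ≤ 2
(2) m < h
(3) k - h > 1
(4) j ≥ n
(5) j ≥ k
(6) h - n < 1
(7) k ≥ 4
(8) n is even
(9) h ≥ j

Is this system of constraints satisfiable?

From constraints 5 and 7: j ≥ k and k ≥ 4, so j ≥ 4. From constraints 1 and 9: j ≤ h and h ≤ 2, so j ≤ 2. But 2 < 4, so no value of j works.

Unsatisfiable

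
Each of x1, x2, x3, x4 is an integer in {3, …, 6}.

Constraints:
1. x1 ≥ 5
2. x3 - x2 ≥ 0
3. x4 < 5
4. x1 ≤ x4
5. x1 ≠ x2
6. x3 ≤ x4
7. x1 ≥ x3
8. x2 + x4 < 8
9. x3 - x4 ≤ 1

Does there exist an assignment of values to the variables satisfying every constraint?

Unsatisfiable

From constraints 1 and 4: x4 ≥ x1 and x1 ≥ 5, so x4 ≥ 5. From constraint 3: x4 ≤ 4. But 4 < 5, so no value of x4 works.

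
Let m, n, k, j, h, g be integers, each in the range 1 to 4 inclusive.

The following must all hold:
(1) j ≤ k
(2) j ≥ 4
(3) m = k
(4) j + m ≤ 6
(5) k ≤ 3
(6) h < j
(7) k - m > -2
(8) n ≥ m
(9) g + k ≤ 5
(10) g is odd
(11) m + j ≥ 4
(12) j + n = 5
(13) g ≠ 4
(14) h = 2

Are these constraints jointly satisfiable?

Unsatisfiable

From constraint 2: j ≥ 4. From constraints 1 and 5: j ≤ k and k ≤ 3, so j ≤ 3. But 3 < 4, so no value of j works.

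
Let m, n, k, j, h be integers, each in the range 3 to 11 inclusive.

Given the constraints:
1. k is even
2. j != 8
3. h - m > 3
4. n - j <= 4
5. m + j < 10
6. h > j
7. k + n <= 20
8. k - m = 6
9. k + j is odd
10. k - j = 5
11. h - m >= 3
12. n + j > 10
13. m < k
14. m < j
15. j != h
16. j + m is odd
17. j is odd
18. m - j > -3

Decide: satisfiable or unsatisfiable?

Satisfiable

The assignment m = 4, n = 7, k = 10, j = 5, h = 9 works:
  constraint 3 holds since h - m = 5.
  constraint 4 holds since n - j = 2.
  constraint 5 holds since m + j = 9.
The rest check out directly.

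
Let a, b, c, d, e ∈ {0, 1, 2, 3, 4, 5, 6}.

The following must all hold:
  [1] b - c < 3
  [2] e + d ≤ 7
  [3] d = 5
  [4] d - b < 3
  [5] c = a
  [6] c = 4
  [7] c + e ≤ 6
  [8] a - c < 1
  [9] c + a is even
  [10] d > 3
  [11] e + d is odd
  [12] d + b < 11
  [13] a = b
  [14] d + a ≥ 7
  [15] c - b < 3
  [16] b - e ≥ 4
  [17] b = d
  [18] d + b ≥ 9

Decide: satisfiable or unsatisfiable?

Unsatisfiable

Constraint 6 fixes c = 4 and constraint 3 fixes d = 5. Constraints 5, 13, and 17 give c = a = b = d, so c = d. But 4 ≠ 5 — contradiction.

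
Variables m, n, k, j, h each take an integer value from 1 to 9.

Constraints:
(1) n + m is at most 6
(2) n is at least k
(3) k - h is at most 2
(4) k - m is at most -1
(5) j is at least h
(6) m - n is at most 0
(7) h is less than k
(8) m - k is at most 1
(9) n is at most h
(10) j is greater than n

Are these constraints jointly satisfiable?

Unsatisfiable

Constraints 4, 6, 7, and 9 give h < k, k < m, m ≤ n, n ≤ h. Chaining: h < k < m ≤ n ≤ h, which forces h < h — impossible.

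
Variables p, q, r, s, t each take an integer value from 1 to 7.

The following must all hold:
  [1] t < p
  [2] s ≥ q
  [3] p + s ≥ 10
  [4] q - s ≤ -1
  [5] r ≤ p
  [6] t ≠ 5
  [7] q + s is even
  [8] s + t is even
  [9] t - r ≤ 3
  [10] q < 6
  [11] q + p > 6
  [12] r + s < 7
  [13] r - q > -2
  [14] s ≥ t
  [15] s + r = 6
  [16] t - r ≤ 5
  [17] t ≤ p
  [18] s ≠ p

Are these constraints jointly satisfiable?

Satisfiable

Take p = 7, q = 2, r = 2, s = 4, t = 4. Then constraint 3: p + s = 11; constraint 4: q - s = -2, and every other listed constraint is also met.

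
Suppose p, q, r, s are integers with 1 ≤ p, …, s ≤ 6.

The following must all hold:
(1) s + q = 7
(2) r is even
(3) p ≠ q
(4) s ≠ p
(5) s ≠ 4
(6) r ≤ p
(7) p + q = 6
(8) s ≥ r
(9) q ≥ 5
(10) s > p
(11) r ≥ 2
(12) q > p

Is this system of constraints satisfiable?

Unsatisfiable

From constraints 6 and 11: p ≥ r ≥ 2. From constraint 9: q ≥ 5. Hence p + q ≥ 7. But constraint 7 requires p + q = 6, and 6 < 7. Contradiction.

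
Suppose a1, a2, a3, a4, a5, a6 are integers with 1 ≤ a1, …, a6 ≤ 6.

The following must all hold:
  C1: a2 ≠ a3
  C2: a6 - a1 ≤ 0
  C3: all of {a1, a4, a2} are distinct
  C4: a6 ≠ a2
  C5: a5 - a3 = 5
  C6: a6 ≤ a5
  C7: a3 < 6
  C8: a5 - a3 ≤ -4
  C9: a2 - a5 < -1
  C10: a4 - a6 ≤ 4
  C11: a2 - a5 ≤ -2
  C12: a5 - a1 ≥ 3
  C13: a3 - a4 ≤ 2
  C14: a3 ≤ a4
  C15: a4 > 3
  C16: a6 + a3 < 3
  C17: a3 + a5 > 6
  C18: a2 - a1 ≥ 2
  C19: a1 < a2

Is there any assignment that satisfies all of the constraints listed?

Unsatisfiable

Constraints 2, 8, 10, 11, 13, and 18 give a2 − a1 ≥ 2, a1 − a6 ≥ 0, a6 − a4 ≥ -4, a4 − a3 ≥ -2, a3 − a5 ≥ 4, a5 − a2 ≥ 2.
Adding all 6 inequalities: the left sides telescope to 0, and the right sides sum to 2 + 0 + (-4) + (-2) + 4 + 2 = 2. So 0 ≥ 2, which is false.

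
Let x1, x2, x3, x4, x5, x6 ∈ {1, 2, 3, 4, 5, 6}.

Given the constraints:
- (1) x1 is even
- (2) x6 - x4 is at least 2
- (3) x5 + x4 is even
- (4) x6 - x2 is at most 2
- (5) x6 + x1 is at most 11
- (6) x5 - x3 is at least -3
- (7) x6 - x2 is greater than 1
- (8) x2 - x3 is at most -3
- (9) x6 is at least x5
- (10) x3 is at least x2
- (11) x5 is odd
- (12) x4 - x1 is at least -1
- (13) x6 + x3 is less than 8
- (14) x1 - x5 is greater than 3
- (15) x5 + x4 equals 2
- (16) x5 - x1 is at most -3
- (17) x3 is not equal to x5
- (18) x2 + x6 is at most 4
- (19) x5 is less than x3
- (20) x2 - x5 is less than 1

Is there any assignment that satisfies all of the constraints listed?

Unsatisfiable

Constraints 2, 4, 6, 8, 12, and 16 give x1 − x5 ≥ 3, x5 − x3 ≥ -3, x3 − x2 ≥ 3, x2 − x6 ≥ -2, x6 − x4 ≥ 2, x4 − x1 ≥ -1.
Adding all 6 inequalities: the left sides telescope to 0, and the right sides sum to 3 + (-3) + 3 + (-2) + 2 + (-1) = 2. So 0 ≥ 2, which is false.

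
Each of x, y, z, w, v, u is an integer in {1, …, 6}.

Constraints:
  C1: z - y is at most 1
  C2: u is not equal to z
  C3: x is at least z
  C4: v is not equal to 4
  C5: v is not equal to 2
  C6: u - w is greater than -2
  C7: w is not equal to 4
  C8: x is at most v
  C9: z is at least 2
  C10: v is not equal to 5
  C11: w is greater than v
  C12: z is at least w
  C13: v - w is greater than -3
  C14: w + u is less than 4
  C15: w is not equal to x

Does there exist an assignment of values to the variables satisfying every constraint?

Unsatisfiable

Constraints 3, 8, 11, and 12 give v < w, w ≤ z, z ≤ x, x ≤ v. Chaining: v < w ≤ z ≤ x ≤ v, which forces v < v — impossible.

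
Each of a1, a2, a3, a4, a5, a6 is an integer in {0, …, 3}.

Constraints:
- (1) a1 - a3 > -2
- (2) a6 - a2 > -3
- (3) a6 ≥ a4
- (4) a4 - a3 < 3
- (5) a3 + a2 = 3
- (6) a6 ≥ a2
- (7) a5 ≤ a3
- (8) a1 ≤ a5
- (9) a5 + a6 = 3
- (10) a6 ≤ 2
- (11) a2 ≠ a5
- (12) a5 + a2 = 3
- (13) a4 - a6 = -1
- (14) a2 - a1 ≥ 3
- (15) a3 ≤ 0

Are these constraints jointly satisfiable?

From constraints 7 and 15: a5 ≤ a3 ≤ 0. From constraints 6 and 10: a2 ≤ a6 ≤ 2. Hence a5 + a2 ≤ 2. But constraint 12 requires a5 + a2 = 3, and 3 > 2. Contradiction.

Unsatisfiable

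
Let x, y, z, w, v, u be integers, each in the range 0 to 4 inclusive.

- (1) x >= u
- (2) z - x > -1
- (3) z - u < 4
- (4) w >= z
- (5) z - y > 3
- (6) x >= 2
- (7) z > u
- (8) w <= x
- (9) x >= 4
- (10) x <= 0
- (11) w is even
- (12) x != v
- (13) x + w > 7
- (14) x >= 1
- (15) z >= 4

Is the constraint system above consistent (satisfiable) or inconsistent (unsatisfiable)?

Unsatisfiable

From constraints 4 and 15: w ≥ z and z ≥ 4, so w ≥ 4. From constraints 8 and 10: w ≤ x and x ≤ 0, so w ≤ 0. But 0 < 4, so no value of w works.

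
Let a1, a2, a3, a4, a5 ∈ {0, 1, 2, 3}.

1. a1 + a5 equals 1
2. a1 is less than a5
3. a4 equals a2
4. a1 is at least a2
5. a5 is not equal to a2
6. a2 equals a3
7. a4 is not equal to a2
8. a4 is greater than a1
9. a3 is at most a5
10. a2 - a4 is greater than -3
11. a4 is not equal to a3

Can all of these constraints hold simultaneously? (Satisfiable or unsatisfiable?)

From constraints 3 and 6, a4 = a2 = a3, so a4 = a3. But constraint 11 says a4 ≠ a3. Contradiction.

Unsatisfiable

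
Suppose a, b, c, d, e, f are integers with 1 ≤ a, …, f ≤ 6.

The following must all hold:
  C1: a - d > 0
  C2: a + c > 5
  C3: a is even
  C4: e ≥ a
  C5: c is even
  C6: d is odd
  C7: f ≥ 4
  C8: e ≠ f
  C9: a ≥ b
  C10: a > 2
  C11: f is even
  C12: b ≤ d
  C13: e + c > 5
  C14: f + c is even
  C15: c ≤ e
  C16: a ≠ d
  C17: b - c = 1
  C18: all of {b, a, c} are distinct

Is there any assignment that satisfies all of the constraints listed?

Satisfiable

The assignment a = 4, b = 3, c = 2, d = 3, e = 5, f = 4 works:
  constraint 1 holds since a - d = 1.
  constraint 2 holds since a + c = 6.
  constraint 13 holds since e + c = 7.
The rest check out directly.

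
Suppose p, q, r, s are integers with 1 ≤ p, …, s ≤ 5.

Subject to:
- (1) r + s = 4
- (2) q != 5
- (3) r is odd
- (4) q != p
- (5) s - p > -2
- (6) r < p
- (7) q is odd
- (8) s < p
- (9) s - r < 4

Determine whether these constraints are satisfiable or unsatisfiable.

Satisfiable

One satisfying assignment is p = 4, q = 1, r = 1, s = 3.
For the less obvious constraints — constraint 1: r + s = 4; constraint 5: s - p = -1 — and the others hold by inspection.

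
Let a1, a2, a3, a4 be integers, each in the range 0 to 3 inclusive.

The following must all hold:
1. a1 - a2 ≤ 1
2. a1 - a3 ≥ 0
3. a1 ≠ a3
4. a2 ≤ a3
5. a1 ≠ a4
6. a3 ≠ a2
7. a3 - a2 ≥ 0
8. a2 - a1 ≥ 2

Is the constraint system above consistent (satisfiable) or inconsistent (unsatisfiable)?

Constraints 2, 7, and 8 give a2 − a1 ≥ 2, a1 − a3 ≥ 0, a3 − a2 ≥ 0.
Adding all 3 inequalities: the left sides telescope to 0, and the right sides sum to 2 + 0 + 0 = 2. So 0 ≥ 2, which is false.

Unsatisfiable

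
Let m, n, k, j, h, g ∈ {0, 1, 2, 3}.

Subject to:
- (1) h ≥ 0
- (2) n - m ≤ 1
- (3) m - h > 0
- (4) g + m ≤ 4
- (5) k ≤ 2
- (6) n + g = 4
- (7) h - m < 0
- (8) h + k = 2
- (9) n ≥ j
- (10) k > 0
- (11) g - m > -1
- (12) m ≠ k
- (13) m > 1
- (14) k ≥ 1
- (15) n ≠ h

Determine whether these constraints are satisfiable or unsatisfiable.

One satisfying assignment is m = 2, n = 2, k = 1, j = 0, h = 1, g = 2.
For the less obvious constraints — constraint 2: n - m = 0; constraint 3: m - h = 1 — and the others hold by inspection.

Satisfiable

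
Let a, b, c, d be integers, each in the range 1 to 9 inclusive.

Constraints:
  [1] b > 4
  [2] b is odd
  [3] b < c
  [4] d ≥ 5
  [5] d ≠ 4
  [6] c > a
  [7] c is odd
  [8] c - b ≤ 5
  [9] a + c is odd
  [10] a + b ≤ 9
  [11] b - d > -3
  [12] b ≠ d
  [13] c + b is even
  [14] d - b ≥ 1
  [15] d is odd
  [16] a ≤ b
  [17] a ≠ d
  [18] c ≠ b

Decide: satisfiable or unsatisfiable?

Satisfiable

One satisfying assignment is a = 2, b = 7, c = 9, d = 9.
For the less obvious constraints — constraint 8: c - b = 2; constraint 10: a + b = 9; constraint 11: b - d = -2 — and the others hold by inspection.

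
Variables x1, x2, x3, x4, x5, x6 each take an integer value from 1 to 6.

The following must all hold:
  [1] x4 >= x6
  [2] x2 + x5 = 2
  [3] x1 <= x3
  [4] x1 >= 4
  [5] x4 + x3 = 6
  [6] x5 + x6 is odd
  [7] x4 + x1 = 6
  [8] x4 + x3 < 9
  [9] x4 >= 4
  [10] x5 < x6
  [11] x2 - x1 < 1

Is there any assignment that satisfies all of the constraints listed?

From constraint 9: x4 ≥ 4. From constraints 3 and 4: x3 ≥ x1 ≥ 4. Hence x4 + x3 ≥ 8. But constraint 5 requires x4 + x3 = 6, and 6 < 8. Contradiction.

Unsatisfiable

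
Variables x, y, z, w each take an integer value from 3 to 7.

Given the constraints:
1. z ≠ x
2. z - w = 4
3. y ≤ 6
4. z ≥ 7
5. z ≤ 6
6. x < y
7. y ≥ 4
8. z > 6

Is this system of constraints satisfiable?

From constraint 8: z ≥ 7. From constraint 5: z ≤ 6. But 6 < 7, so no value of z works.

Unsatisfiable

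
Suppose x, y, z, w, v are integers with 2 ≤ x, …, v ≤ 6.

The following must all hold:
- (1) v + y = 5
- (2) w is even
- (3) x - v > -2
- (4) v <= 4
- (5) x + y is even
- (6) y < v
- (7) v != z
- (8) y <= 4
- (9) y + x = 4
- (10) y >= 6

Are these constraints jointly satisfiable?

Unsatisfiable

From constraint 10: y ≥ 6. From constraint 8: y ≤ 4. But 4 < 6, so no value of y works.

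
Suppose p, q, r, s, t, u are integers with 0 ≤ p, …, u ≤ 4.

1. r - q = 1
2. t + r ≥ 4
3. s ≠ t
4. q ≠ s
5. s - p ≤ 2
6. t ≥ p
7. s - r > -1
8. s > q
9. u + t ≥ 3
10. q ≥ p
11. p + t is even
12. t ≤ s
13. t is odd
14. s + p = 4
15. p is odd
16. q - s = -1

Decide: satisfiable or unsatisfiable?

Setting (p, q, r, s, t, u) = (1, 2, 3, 3, 1, 2) satisfies everything: constraint 1: r - q = 1; constraint 2: t + r = 4, and the others follow.

Satisfiable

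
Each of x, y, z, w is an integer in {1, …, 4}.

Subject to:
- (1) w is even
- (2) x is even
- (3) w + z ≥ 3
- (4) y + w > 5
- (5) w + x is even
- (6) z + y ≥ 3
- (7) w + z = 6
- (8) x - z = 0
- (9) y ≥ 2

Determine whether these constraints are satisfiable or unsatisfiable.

Setting (x, y, z, w) = (2, 2, 2, 4) satisfies everything: constraint 3: w + z = 6; constraint 4: y + w = 6, and the others follow.

Satisfiable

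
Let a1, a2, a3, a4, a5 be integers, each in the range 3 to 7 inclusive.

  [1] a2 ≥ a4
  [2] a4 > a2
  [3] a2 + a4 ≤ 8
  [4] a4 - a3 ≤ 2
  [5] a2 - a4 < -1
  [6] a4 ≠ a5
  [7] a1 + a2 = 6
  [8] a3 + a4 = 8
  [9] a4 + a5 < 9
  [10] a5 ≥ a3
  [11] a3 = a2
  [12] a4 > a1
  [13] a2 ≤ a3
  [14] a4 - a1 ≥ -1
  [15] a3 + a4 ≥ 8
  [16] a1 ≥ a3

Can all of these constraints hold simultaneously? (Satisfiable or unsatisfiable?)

Constraints 1, 12, 13, and 16 give a1 < a4, a4 ≤ a2, a2 ≤ a3, a3 ≤ a1. Chaining: a1 < a4 ≤ a2 ≤ a3 ≤ a1, which forces a1 < a1 — impossible.

Unsatisfiable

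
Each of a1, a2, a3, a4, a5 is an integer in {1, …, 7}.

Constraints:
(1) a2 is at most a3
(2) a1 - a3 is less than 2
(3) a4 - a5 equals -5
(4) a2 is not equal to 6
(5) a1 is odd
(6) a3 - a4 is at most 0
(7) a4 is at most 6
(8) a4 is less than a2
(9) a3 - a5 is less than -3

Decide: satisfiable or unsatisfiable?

Constraints 1, 6, and 8 give a3 ≤ a4, a4 < a2, a2 ≤ a3. Chaining: a3 ≤ a4 < a2 ≤ a3, which forces a3 < a3 — impossible.

Unsatisfiable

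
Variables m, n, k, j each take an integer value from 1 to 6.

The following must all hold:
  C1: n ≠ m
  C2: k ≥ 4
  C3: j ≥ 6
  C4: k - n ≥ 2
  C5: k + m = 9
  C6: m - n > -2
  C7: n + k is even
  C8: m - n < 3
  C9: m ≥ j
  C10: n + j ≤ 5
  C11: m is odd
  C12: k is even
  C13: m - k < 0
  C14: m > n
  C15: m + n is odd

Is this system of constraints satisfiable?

Unsatisfiable

From constraint 2: k ≥ 4. From constraints 3 and 9: m ≥ j ≥ 6. Hence k + m ≥ 10. But constraint 5 requires k + m = 9, and 9 < 10. Contradiction.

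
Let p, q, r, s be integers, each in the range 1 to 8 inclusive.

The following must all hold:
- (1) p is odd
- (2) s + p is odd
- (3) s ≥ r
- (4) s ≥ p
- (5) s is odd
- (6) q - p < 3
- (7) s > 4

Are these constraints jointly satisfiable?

Constraint 5 makes s odd and constraint 1 makes p odd, so s + p must be even. Constraint 2 says s + p is odd — contradiction.

Unsatisfiable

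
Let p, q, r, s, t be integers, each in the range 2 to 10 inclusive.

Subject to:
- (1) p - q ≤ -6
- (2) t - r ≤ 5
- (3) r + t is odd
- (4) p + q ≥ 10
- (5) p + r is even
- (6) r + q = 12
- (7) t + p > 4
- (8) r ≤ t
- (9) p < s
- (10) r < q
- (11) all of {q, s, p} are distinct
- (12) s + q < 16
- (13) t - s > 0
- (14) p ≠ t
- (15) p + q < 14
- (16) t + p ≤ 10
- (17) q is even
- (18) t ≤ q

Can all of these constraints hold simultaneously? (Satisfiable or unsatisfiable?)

Satisfiable

Take p = 2, q = 10, r = 2, s = 4, t = 5. Then constraint 1: p - q = -8; constraint 2: t - r = 3; constraint 4: p + q = 12, and every other listed constraint is also met.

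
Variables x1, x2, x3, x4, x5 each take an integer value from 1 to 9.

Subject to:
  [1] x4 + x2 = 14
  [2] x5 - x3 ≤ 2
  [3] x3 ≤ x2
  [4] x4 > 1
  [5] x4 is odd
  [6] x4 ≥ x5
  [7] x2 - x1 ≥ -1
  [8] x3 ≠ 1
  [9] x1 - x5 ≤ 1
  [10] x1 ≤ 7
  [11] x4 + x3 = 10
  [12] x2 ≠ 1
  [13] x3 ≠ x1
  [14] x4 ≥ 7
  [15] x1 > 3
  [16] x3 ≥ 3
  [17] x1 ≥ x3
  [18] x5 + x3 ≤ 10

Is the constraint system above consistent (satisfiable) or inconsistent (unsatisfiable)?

Satisfiable

Setting (x1, x2, x3, x4, x5) = (5, 7, 3, 7, 5) satisfies everything: constraint 1: x4 + x2 = 14; constraint 2: x5 - x3 = 2; constraint 7: x2 - x1 = 2, and the others follow.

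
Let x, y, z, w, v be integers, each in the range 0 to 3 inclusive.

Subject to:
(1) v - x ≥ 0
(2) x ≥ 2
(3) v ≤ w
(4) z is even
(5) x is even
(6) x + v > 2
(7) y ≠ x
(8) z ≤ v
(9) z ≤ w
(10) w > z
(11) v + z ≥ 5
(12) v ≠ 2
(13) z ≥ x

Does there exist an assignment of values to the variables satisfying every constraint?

Satisfiable

Take x = 2, y = 0, z = 2, w = 3, v = 3. Then constraint 1: v - x = 1; constraint 6: x + v = 5; constraint 11: v + z = 5, and every other listed constraint is also met.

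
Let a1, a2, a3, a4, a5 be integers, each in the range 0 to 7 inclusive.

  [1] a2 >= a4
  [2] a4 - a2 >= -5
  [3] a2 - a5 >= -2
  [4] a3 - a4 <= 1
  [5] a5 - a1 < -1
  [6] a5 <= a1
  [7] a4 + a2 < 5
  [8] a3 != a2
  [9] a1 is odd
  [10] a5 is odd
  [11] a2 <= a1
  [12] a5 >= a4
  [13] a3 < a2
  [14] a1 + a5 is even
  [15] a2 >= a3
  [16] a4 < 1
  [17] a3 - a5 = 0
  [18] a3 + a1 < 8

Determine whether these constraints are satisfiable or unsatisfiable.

Try a1 = 5, a2 = 2, a3 = 1, a4 = 0, a5 = 1.
Check constraint 2: a4 - a2 = -2; constraint 3: a2 - a5 = 1; constraint 4: a3 - a4 = 1. The remaining constraints are straightforward to verify.

Satisfiable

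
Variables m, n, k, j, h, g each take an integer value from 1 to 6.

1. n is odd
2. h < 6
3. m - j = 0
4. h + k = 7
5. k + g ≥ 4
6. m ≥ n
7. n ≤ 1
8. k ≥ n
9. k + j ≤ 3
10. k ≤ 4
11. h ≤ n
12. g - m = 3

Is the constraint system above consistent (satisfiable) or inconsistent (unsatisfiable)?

Unsatisfiable

From constraints 7 and 11: h ≤ n ≤ 1. From constraint 10: k ≤ 4. Hence h + k ≤ 5. But constraint 4 requires h + k = 7, and 7 > 5. Contradiction.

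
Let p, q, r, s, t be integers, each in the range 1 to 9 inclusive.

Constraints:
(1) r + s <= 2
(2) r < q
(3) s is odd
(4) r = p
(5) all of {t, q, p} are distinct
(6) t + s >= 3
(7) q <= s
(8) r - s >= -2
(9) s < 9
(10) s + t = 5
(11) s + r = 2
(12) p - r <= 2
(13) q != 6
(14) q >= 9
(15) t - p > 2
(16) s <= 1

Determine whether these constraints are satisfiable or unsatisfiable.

From constraint 14: q ≥ 9. From constraints 7 and 16: q ≤ s and s ≤ 1, so q ≤ 1. But 1 < 9, so no value of q works.

Unsatisfiable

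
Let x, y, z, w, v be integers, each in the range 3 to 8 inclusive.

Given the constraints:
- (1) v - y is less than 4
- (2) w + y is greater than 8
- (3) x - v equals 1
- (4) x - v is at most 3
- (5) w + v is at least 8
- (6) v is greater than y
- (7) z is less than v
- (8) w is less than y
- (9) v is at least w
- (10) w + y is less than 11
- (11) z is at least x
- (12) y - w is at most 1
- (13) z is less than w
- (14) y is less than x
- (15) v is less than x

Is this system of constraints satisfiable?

Constraints 6, 8, 11, 13, and 15 give w < y, y < v, v < x, x ≤ z, z < w. Chaining: w < y < v < x ≤ z < w, which forces w < w — impossible.

Unsatisfiable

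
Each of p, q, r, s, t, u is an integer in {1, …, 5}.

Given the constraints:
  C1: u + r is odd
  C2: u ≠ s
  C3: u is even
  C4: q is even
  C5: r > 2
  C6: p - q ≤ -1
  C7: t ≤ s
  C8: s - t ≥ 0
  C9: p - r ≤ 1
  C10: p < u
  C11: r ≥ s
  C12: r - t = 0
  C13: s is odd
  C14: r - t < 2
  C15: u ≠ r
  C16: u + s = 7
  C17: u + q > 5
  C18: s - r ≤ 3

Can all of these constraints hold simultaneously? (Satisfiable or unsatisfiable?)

Satisfiable

One satisfying assignment is p = 3, q = 4, r = 3, s = 3, t = 3, u = 4.
For the less obvious constraints — constraint 6: p - q = -1; constraint 8: s - t = 0 — and the others hold by inspection.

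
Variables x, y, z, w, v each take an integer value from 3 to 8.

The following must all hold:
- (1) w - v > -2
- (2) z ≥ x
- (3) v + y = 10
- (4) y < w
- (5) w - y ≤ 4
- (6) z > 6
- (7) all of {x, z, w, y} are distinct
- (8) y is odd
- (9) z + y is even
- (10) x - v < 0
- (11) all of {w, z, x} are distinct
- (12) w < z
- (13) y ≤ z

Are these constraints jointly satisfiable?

Satisfiable

One satisfying assignment is x = 3, y = 5, z = 7, w = 6, v = 5.
For the less obvious constraints — constraint 1: w - v = 1; constraint 3: v + y = 10 — and the others hold by inspection.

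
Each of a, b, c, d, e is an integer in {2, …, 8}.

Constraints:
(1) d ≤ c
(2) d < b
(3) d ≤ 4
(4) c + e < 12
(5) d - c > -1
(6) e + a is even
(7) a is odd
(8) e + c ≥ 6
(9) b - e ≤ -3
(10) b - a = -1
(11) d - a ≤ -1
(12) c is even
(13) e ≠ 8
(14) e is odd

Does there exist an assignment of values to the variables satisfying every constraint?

The assignment a = 5, b = 4, c = 2, d = 2, e = 7 works:
  constraint 4 holds since c + e = 9.
  constraint 5 holds since d - c = 0.
  constraint 8 holds since e + c = 9.
The rest check out directly.

Satisfiable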